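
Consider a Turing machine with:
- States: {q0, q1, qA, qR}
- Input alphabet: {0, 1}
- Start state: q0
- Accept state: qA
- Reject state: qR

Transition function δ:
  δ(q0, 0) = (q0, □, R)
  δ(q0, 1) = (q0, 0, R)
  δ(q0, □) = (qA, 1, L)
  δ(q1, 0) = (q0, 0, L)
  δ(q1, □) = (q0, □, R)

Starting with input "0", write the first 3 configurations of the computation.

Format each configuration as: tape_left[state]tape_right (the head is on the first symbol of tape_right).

Transitions applied:
Step 1: δ(q0, 0) = (q0, □, R)
Step 2: δ(q0, □) = (qA, 1, L)

The first 3 configurations are:
[q0]0 ⊢ □[q0]□ ⊢ [qA]□1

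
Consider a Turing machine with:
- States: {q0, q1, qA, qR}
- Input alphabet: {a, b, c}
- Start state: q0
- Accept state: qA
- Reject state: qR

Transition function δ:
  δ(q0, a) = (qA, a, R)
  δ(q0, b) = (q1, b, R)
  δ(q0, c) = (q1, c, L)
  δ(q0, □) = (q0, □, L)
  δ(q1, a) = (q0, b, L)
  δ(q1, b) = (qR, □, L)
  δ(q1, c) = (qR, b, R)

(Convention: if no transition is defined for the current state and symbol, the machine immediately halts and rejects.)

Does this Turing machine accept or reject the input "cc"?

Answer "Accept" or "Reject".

Execution trace:
Initial: [q0]cc
Step 1: δ(q0, c) = (q1, c, L) → [q1]□cc

No transition is defined for δ(q1, □). By convention the machine halts and rejects.

Answer: Reject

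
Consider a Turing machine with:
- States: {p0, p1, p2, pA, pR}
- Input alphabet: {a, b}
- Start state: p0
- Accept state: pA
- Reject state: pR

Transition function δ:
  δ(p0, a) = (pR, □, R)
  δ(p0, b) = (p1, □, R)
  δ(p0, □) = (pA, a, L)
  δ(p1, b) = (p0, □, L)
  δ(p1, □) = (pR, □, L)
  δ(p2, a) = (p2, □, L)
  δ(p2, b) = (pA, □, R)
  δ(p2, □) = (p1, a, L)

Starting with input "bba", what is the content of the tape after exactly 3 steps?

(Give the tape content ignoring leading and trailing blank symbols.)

Execution trace:
Initial: [p0]bba
Step 1: δ(p0, b) = (p1, □, R) → □[p1]ba
Step 2: δ(p1, b) = (p0, □, L) → [p0]□□a
Step 3: δ(p0, □) = (pA, a, L) → [pA]□a□a

The machine reaches the accept state pA and halts.

After 3 steps, the tape (ignoring leading/trailing blanks) is: a□a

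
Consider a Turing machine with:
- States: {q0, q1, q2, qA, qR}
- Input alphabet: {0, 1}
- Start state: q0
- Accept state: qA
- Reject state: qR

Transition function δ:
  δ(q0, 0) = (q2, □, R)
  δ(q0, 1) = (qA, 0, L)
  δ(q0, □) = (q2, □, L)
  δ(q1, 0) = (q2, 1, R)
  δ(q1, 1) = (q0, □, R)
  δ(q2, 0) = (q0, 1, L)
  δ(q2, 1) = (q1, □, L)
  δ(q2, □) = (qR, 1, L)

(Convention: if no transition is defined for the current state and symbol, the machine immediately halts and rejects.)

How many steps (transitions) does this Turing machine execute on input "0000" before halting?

Execution trace:
Initial: [q0]0000
Step 1: δ(q0, 0) = (q2, □, R) → □[q2]000
Step 2: δ(q2, 0) = (q0, 1, L) → [q0]□100
Step 3: δ(q0, □) = (q2, □, L) → [q2]□□100
Step 4: δ(q2, □) = (qR, 1, L) → [qR]□1□100

The machine reaches the reject state qR and halts.

The machine executed 4 steps before halting.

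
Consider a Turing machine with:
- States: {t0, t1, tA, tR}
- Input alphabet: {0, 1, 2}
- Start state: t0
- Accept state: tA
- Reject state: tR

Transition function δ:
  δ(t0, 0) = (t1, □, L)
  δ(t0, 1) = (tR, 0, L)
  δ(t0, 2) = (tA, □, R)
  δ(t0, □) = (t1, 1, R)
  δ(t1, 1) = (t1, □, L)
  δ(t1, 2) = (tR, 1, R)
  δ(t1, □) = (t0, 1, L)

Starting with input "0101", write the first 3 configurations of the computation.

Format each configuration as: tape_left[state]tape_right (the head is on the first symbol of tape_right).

Transitions applied:
Step 1: δ(t0, 0) = (t1, □, L)
Step 2: δ(t1, □) = (t0, 1, L)

The first 3 configurations are:
[t0]0101 ⊢ [t1]□□101 ⊢ [t0]□1□101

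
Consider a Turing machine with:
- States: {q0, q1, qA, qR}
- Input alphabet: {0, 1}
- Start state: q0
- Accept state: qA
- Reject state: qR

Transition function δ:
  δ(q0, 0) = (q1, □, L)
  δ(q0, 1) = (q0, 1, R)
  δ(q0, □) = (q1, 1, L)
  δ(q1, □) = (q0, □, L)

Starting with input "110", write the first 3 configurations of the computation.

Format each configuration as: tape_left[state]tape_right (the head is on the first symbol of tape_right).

Transitions applied:
Step 1: δ(q0, 1) = (q0, 1, R)
Step 2: δ(q0, 1) = (q0, 1, R)

The first 3 configurations are:
[q0]110 ⊢ 1[q0]10 ⊢ 11[q0]0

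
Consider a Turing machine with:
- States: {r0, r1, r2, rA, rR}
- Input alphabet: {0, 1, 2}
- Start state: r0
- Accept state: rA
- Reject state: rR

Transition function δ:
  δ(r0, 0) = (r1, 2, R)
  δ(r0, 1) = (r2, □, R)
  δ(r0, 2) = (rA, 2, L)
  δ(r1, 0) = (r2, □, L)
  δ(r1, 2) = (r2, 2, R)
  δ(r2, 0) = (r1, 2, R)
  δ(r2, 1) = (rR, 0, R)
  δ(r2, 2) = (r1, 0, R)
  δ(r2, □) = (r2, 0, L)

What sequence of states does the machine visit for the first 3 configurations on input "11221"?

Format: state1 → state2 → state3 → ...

Execution trace:
Initial: [r0]11221
Step 1: δ(r0, 1) = (r2, □, R) → □[r2]1221
Step 2: δ(r2, 1) = (rR, 0, R) → □0[rR]221

The machine reaches the reject state rR and halts.

State sequence: r0 → r2 → rR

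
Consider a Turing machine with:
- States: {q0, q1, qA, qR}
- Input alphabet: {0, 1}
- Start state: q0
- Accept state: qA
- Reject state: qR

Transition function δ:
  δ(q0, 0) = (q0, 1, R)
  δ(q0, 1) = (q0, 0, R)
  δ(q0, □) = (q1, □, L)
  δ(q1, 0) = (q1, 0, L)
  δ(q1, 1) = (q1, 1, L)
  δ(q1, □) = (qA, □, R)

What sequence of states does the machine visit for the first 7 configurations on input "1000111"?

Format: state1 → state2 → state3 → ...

Execution trace:
Initial: [q0]1000111
Step 1: δ(q0, 1) = (q0, 0, R) → 0[q0]000111
Step 2: δ(q0, 0) = (q0, 1, R) → 01[q0]00111
Step 3: δ(q0, 0) = (q0, 1, R) → 011[q0]0111
Step 4: δ(q0, 0) = (q0, 1, R) → 0111[q0]111
Step 5: δ(q0, 1) = (q0, 0, R) → 01110[q0]11
Step 6: δ(q0, 1) = (q0, 0, R) → 011100[q0]1

State sequence: q0 → q0 → q0 → q0 → q0 → q0 → q0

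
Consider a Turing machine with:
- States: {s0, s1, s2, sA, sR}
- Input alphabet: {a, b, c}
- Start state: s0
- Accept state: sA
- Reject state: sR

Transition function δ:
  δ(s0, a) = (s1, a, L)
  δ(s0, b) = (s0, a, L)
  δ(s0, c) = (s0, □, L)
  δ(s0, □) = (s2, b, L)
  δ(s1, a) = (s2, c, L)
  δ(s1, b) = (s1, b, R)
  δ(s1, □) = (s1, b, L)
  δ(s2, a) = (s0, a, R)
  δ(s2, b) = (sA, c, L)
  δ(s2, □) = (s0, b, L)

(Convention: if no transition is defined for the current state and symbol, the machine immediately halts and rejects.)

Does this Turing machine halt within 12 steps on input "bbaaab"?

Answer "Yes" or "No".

Execution trace:
Initial: [s0]bbaaab
Step 1: δ(s0, b) = (s0, a, L) → [s0]□abaaab
Step 2: δ(s0, □) = (s2, b, L) → [s2]□babaaab
Step 3: δ(s2, □) = (s0, b, L) → [s0]□bbabaaab
Step 4: δ(s0, □) = (s2, b, L) → [s2]□bbbabaaab
Step 5: δ(s2, □) = (s0, b, L) → [s0]□bbbbabaaab
Step 6: δ(s0, □) = (s2, b, L) → [s2]□bbbbbabaaab
Step 7: δ(s2, □) = (s0, b, L) → [s0]□bbbbbbabaaab
Step 8: δ(s0, □) = (s2, b, L) → [s2]□bbbbbbbabaaab
Step 9: δ(s2, □) = (s0, b, L) → [s0]□bbbbbbbbabaaab
Step 10: δ(s0, □) = (s2, b, L) → [s2]□bbbbbbbbbabaaab
Step 11: δ(s2, □) = (s0, b, L) → [s0]□bbbbbbbbbbabaaab
Step 12: δ(s0, □) = (s2, b, L) → [s2]□bbbbbbbbbbbabaaab

The machine has not reached a halting state after 12 steps.
The machine did not halt within the 12-step bound.

Answer: No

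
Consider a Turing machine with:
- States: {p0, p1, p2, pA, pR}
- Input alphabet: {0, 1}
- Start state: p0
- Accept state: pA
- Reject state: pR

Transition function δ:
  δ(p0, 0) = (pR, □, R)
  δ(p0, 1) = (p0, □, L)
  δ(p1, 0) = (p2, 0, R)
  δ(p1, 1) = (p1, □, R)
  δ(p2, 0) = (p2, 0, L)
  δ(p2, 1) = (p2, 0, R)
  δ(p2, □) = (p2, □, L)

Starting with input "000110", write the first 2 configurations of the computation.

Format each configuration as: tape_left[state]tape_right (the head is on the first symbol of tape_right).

Transitions applied:
Step 1: δ(p0, 0) = (pR, □, R)

The first 2 configurations are:
[p0]000110 ⊢ □[pR]00110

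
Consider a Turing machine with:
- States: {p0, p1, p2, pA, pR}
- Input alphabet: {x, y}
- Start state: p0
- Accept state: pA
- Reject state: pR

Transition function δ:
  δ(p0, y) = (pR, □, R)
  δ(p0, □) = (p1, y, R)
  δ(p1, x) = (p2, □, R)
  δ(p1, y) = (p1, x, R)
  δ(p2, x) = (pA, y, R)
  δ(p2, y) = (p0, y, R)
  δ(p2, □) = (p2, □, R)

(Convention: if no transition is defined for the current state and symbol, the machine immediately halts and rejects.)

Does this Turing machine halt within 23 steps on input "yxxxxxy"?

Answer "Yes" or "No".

Execution trace:
Initial: [p0]yxxxxxy
Step 1: δ(p0, y) = (pR, □, R) → □[pR]xxxxxy

The machine reaches the reject state pR and halts.
The machine halted after 1 step (within the 23-step bound).

Answer: Yes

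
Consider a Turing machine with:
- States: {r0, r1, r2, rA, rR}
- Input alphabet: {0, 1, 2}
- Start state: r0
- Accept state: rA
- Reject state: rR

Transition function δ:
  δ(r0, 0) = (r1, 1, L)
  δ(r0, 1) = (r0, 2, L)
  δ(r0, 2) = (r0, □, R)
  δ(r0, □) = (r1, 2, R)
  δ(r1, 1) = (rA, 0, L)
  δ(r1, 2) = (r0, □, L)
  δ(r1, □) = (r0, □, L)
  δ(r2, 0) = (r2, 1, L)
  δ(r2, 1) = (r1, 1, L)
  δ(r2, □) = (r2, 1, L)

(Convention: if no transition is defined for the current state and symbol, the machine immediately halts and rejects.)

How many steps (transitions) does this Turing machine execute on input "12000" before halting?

Execution trace:
Initial: [r0]12000
Step 1: δ(r0, 1) = (r0, 2, L) → [r0]□22000
Step 2: δ(r0, □) = (r1, 2, R) → 2[r1]22000
Step 3: δ(r1, 2) = (r0, □, L) → [r0]2□2000
Step 4: δ(r0, 2) = (r0, □, R) → □[r0]□2000
Step 5: δ(r0, □) = (r1, 2, R) → □2[r1]2000
Step 6: δ(r1, 2) = (r0, □, L) → □[r0]2□000
Step 7: δ(r0, 2) = (r0, □, R) → □□[r0]□000
Step 8: δ(r0, □) = (r1, 2, R) → □□2[r1]000

No transition is defined for δ(r1, 0). By convention the machine halts and rejects.

The machine executed 8 steps before halting.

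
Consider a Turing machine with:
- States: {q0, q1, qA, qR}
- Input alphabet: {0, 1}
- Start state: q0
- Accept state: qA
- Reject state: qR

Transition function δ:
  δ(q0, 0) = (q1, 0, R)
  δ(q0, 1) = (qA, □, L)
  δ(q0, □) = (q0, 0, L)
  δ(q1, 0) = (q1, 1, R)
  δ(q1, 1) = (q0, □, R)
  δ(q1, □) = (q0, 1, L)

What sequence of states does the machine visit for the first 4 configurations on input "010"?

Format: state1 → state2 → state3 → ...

Execution trace:
Initial: [q0]010
Step 1: δ(q0, 0) = (q1, 0, R) → 0[q1]10
Step 2: δ(q1, 1) = (q0, □, R) → 0□[q0]0
Step 3: δ(q0, 0) = (q1, 0, R) → 0□0[q1]□

State sequence: q0 → q1 → q0 → q1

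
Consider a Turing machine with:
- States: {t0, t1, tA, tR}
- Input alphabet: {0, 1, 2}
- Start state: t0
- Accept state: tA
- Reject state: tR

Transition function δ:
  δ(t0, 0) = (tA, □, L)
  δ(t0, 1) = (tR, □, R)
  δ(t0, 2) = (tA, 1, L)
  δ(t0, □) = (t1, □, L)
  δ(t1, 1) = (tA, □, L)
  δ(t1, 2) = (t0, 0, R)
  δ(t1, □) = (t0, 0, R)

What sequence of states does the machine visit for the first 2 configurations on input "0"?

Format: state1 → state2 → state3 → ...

Execution trace:
Initial: [t0]0
Step 1: δ(t0, 0) = (tA, □, L) → [tA]□□

The machine reaches the accept state tA and halts.

State sequence: t0 → tA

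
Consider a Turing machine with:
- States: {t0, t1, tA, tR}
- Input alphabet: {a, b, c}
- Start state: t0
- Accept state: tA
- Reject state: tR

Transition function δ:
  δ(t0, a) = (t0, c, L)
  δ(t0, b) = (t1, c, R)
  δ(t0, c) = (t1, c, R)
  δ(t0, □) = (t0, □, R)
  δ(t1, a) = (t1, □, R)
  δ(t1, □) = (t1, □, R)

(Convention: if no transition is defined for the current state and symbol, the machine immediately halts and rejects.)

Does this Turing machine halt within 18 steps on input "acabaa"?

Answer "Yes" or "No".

Execution trace:
Initial: [t0]acabaa
Step 1: δ(t0, a) = (t0, c, L) → [t0]□ccabaa
Step 2: δ(t0, □) = (t0, □, R) → □[t0]ccabaa
Step 3: δ(t0, c) = (t1, c, R) → □c[t1]cabaa

No transition is defined for δ(t1, c). By convention the machine halts and rejects.
The machine halted after 3 steps (within the 18-step bound).

Answer: Yes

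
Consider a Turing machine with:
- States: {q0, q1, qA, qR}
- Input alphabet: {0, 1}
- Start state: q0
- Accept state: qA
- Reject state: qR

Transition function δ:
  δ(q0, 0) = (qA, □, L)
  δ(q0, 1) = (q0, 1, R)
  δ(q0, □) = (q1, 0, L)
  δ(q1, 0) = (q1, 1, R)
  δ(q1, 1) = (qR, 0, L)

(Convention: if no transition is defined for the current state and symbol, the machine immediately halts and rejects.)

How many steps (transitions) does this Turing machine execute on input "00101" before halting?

Execution trace:
Initial: [q0]00101
Step 1: δ(q0, 0) = (qA, □, L) → [qA]□□0101

The machine reaches the accept state qA and halts.

The machine executed 1 step before halting.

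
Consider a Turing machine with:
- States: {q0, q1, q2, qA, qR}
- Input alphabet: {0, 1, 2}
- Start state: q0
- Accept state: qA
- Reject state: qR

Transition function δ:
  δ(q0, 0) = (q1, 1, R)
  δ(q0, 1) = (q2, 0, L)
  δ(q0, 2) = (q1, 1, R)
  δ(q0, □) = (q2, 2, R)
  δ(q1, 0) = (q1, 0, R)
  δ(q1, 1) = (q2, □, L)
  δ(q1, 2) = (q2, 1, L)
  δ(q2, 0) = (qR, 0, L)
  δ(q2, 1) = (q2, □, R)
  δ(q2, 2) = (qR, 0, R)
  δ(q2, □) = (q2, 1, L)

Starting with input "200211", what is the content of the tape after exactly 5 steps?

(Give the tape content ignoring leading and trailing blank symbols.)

Execution trace:
Initial: [q0]200211
Step 1: δ(q0, 2) = (q1, 1, R) → 1[q1]00211
Step 2: δ(q1, 0) = (q1, 0, R) → 10[q1]0211
Step 3: δ(q1, 0) = (q1, 0, R) → 100[q1]211
Step 4: δ(q1, 2) = (q2, 1, L) → 10[q2]0111
Step 5: δ(q2, 0) = (qR, 0, L) → 1[qR]00111

The machine reaches the reject state qR and halts.

After 5 steps, the tape (ignoring leading/trailing blanks) is: 100111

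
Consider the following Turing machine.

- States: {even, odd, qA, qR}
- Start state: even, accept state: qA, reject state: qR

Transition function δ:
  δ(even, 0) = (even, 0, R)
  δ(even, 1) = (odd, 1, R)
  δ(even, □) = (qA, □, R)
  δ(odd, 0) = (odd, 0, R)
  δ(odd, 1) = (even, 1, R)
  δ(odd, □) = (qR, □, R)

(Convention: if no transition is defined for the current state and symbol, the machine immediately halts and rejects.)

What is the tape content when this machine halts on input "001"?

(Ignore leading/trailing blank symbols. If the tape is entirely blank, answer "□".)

Execution trace:
Initial: [even]001
Step 1: δ(even, 0) = (even, 0, R) → 0[even]01
Step 2: δ(even, 0) = (even, 0, R) → 00[even]1
Step 3: δ(even, 1) = (odd, 1, R) → 001[odd]□
Step 4: δ(odd, □) = (qR, □, R) → 001□[qR]□

The machine reaches the reject state qR and halts.

Final tape (ignoring leading/trailing blanks): 001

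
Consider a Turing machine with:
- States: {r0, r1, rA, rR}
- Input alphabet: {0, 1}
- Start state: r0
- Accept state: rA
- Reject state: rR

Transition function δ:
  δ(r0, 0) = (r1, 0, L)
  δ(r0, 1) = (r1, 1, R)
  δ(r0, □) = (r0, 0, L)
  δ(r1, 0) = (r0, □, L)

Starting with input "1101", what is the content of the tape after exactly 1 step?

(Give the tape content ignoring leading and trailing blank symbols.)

Execution trace:
Initial: [r0]1101
Step 1: δ(r0, 1) = (r1, 1, R) → 1[r1]101

No transition is defined for δ(r1, 1). By convention the machine halts and rejects.

After 1 step, the tape (ignoring leading/trailing blanks) is: 1101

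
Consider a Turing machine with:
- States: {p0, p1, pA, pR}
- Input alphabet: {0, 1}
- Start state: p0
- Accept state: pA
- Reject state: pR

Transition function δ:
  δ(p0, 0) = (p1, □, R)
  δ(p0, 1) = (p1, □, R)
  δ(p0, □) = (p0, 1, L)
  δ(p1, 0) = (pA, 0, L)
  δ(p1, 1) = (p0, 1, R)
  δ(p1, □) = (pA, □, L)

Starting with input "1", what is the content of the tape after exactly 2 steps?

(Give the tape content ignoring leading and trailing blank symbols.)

Execution trace:
Initial: [p0]1
Step 1: δ(p0, 1) = (p1, □, R) → □[p1]□
Step 2: δ(p1, □) = (pA, □, L) → [pA]□□

The machine reaches the accept state pA and halts.

After 2 steps, the tape (ignoring leading/trailing blanks) is: □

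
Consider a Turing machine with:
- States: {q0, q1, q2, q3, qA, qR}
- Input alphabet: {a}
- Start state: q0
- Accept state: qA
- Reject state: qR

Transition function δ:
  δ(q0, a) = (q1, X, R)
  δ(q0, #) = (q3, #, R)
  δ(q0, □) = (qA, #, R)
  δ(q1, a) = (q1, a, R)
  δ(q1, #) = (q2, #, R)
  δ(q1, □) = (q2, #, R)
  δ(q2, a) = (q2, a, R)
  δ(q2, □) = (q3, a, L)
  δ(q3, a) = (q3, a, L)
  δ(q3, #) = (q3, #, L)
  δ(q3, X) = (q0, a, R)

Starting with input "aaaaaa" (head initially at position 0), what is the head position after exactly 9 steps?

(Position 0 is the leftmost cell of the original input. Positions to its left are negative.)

Execution trace (head position shown):
Step 0: [q0]aaaaaa  (head at position 0)
Step 1: move right → X[q1]aaaaa  (head at position 1)
Step 2: move right → Xa[q1]aaaa  (head at position 2)
Step 3: move right → Xaa[q1]aaa  (head at position 3)
Step 4: move right → Xaaa[q1]aa  (head at position 4)
Step 5: move right → Xaaaa[q1]a  (head at position 5)
Step 6: move right → Xaaaaa[q1]□  (head at position 6)
Step 7: move right → Xaaaaa#[q2]□  (head at position 7)
Step 8: move left → Xaaaaa[q3]#a  (head at position 6)
Step 9: move left → Xaaaa[q3]a#a  (head at position 5)

After 9 steps, the head is at position 5.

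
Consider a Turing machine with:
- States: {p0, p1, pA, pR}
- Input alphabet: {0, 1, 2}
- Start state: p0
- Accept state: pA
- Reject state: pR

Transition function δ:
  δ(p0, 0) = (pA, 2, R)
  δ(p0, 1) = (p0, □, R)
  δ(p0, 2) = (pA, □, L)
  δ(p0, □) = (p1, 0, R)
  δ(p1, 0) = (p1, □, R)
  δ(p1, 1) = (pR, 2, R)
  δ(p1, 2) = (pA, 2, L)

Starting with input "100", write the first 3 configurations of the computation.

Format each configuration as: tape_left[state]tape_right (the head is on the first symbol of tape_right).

Transitions applied:
Step 1: δ(p0, 1) = (p0, □, R)
Step 2: δ(p0, 0) = (pA, 2, R)

The first 3 configurations are:
[p0]100 ⊢ □[p0]00 ⊢ □2[pA]0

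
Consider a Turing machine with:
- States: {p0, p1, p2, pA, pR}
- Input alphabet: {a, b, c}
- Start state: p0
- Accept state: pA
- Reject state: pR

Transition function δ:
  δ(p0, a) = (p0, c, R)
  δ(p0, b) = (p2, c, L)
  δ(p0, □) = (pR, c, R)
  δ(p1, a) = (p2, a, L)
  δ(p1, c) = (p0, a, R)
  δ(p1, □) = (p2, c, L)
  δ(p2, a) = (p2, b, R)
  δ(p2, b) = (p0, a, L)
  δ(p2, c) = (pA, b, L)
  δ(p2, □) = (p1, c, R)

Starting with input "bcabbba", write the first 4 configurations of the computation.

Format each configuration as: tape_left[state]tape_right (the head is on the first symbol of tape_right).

Transitions applied:
Step 1: δ(p0, b) = (p2, c, L)
Step 2: δ(p2, □) = (p1, c, R)
Step 3: δ(p1, c) = (p0, a, R)

The first 4 configurations are:
[p0]bcabbba ⊢ [p2]□ccabbba ⊢ c[p1]ccabbba ⊢ ca[p0]cabbba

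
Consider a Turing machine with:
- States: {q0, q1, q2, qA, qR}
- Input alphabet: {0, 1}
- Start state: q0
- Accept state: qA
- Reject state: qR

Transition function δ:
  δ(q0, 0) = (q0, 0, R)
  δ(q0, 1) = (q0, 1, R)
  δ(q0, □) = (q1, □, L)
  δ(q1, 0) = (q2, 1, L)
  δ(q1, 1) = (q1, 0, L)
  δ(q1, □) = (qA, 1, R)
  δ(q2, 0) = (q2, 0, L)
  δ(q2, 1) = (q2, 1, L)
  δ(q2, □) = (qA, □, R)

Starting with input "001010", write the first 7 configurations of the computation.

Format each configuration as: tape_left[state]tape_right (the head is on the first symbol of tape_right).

Transitions applied:
Step 1: δ(q0, 0) = (q0, 0, R)
Step 2: δ(q0, 0) = (q0, 0, R)
Step 3: δ(q0, 1) = (q0, 1, R)
Step 4: δ(q0, 0) = (q0, 0, R)
Step 5: δ(q0, 1) = (q0, 1, R)
Step 6: δ(q0, 0) = (q0, 0, R)

The first 7 configurations are:
[q0]001010 ⊢ 0[q0]01010 ⊢ 00[q0]1010 ⊢ 001[q0]010 ⊢ 0010[q0]10 ⊢ 00101[q0]0 ⊢ 001010[q0]□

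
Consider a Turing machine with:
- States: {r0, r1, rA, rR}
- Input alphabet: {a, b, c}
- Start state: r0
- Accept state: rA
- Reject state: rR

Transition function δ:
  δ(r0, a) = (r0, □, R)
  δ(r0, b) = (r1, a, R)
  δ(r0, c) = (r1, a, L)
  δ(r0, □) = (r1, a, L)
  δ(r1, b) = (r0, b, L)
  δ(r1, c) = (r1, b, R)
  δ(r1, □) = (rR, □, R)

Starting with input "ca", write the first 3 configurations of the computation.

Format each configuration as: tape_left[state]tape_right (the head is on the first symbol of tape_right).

Transitions applied:
Step 1: δ(r0, c) = (r1, a, L)
Step 2: δ(r1, □) = (rR, □, R)

The first 3 configurations are:
[r0]ca ⊢ [r1]□aa ⊢ □[rR]aa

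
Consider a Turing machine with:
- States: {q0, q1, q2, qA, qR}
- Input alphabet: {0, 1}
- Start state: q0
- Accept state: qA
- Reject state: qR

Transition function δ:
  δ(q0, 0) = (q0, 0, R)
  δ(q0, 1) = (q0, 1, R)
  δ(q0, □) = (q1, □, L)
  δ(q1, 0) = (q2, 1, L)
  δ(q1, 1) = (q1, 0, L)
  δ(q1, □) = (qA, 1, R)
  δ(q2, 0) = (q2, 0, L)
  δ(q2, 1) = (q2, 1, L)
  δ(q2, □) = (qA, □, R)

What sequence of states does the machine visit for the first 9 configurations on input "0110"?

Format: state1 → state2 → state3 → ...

Execution trace:
Initial: [q0]0110
Step 1: δ(q0, 0) = (q0, 0, R) → 0[q0]110
Step 2: δ(q0, 1) = (q0, 1, R) → 01[q0]10
Step 3: δ(q0, 1) = (q0, 1, R) → 011[q0]0
Step 4: δ(q0, 0) = (q0, 0, R) → 0110[q0]□
Step 5: δ(q0, □) = (q1, □, L) → 011[q1]0□
Step 6: δ(q1, 0) = (q2, 1, L) → 01[q2]11□
Step 7: δ(q2, 1) = (q2, 1, L) → 0[q2]111□
Step 8: δ(q2, 1) = (q2, 1, L) → [q2]0111□

State sequence: q0 → q0 → q0 → q0 → q0 → q1 → q2 → q2 → q2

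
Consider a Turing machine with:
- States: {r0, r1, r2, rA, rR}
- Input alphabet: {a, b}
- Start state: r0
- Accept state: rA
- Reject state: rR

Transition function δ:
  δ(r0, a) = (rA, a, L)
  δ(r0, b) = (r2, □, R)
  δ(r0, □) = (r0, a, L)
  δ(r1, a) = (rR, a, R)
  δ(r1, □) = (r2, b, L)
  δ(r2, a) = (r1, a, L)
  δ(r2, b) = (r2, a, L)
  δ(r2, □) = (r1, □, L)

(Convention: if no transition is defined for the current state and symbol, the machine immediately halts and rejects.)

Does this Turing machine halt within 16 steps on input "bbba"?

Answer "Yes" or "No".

Execution trace:
Initial: [r0]bbba
Step 1: δ(r0, b) = (r2, □, R) → □[r2]bba
Step 2: δ(r2, b) = (r2, a, L) → [r2]□aba
Step 3: δ(r2, □) = (r1, □, L) → [r1]□□aba
Step 4: δ(r1, □) = (r2, b, L) → [r2]□b□aba
Step 5: δ(r2, □) = (r1, □, L) → [r1]□□b□aba
Step 6: δ(r1, □) = (r2, b, L) → [r2]□b□b□aba
Step 7: δ(r2, □) = (r1, □, L) → [r1]□□b□b□aba
Step 8: δ(r1, □) = (r2, b, L) → [r2]□b□b□b□aba
Step 9: δ(r2, □) = (r1, □, L) → [r1]□□b□b□b□aba
Step 10: δ(r1, □) = (r2, b, L) → [r2]□b□b□b□b□aba
Step 11: δ(r2, □) = (r1, □, L) → [r1]□□b□b□b□b□aba
Step 12: δ(r1, □) = (r2, b, L) → [r2]□b□b□b□b□b□aba
Step 13: δ(r2, □) = (r1, □, L) → [r1]□□b□b□b□b□b□aba
Step 14: δ(r1, □) = (r2, b, L) → [r2]□b□b□b□b□b□b□aba
Step 15: δ(r2, □) = (r1, □, L) → [r1]□□b□b□b□b□b□b□aba
Step 16: δ(r1, □) = (r2, b, L) → [r2]□b□b□b□b□b□b□b□aba

The machine has not reached a halting state after 16 steps.
The machine did not halt within the 16-step bound.

Answer: No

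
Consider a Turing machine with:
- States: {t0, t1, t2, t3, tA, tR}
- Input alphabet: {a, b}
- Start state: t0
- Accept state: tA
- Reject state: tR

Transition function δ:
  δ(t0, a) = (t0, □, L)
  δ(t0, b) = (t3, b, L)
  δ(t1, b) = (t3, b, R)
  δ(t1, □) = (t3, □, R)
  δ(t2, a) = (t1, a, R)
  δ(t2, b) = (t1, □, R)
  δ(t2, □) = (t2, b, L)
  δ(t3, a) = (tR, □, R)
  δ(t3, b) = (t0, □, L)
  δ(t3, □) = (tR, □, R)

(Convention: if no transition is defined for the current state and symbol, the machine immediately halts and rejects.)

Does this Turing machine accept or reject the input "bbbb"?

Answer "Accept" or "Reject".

Execution trace:
Initial: [t0]bbbb
Step 1: δ(t0, b) = (t3, b, L) → [t3]□bbbb
Step 2: δ(t3, □) = (tR, □, R) → □[tR]bbbb

The machine reaches the reject state tR and halts.

Answer: Reject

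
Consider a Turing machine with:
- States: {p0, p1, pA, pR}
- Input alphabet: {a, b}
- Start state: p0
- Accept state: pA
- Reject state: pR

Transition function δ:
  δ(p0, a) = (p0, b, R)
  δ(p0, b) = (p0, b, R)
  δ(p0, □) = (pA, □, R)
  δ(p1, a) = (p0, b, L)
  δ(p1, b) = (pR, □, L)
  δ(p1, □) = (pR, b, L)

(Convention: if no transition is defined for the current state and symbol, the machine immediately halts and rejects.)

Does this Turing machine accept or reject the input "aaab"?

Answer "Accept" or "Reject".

Execution trace:
Initial: [p0]aaab
Step 1: δ(p0, a) = (p0, b, R) → b[p0]aab
Step 2: δ(p0, a) = (p0, b, R) → bb[p0]ab
Step 3: δ(p0, a) = (p0, b, R) → bbb[p0]b
Step 4: δ(p0, b) = (p0, b, R) → bbbb[p0]□
Step 5: δ(p0, □) = (pA, □, R) → bbbb□[pA]□

The machine reaches the accept state pA and halts.

Answer: Accept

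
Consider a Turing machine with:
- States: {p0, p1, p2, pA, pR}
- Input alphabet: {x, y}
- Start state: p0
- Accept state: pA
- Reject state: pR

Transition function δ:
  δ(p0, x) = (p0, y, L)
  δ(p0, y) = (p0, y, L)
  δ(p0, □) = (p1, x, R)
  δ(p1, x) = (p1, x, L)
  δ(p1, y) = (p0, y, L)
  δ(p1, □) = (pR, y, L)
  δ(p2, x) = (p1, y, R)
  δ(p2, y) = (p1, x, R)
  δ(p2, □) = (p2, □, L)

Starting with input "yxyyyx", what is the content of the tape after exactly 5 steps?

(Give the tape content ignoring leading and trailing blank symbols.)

Execution trace:
Initial: [p0]yxyyyx
Step 1: δ(p0, y) = (p0, y, L) → [p0]□yxyyyx
Step 2: δ(p0, □) = (p1, x, R) → x[p1]yxyyyx
Step 3: δ(p1, y) = (p0, y, L) → [p0]xyxyyyx
Step 4: δ(p0, x) = (p0, y, L) → [p0]□yyxyyyx
Step 5: δ(p0, □) = (p1, x, R) → x[p1]yyxyyyx

After 5 steps, the tape (ignoring leading/trailing blanks) is: xyyxyyyx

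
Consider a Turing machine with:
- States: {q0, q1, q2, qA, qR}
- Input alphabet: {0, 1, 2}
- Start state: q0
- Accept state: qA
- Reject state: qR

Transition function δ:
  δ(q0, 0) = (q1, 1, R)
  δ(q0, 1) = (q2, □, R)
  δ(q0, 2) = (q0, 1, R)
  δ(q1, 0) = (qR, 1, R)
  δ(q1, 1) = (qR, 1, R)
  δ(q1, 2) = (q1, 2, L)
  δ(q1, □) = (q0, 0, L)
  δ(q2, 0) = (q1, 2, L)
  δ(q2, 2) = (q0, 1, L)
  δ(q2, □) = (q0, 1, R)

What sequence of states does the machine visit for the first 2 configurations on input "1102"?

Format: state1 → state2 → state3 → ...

Execution trace:
Initial: [q0]1102
Step 1: δ(q0, 1) = (q2, □, R) → □[q2]102

No transition is defined for δ(q2, 1). By convention the machine halts and rejects.

State sequence: q0 → q2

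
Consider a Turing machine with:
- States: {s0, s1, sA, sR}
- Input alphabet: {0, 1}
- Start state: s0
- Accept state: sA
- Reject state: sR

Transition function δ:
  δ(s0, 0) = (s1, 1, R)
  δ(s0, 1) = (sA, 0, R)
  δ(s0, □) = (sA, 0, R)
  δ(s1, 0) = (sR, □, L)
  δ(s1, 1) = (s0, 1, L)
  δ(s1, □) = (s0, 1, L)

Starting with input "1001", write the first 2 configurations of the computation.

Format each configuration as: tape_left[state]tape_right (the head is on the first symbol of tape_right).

Transitions applied:
Step 1: δ(s0, 1) = (sA, 0, R)

The first 2 configurations are:
[s0]1001 ⊢ 0[sA]001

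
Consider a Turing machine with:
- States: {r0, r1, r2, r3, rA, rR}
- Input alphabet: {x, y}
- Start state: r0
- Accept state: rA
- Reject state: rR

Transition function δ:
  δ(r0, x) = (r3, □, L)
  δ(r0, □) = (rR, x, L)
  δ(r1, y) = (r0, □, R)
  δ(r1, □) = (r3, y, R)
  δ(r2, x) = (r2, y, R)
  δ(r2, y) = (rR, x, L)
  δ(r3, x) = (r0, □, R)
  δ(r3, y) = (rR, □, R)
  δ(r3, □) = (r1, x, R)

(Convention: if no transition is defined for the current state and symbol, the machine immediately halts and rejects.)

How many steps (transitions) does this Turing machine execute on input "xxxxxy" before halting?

Execution trace:
Initial: [r0]xxxxxy
Step 1: δ(r0, x) = (r3, □, L) → [r3]□□xxxxy
Step 2: δ(r3, □) = (r1, x, R) → x[r1]□xxxxy
Step 3: δ(r1, □) = (r3, y, R) → xy[r3]xxxxy
Step 4: δ(r3, x) = (r0, □, R) → xy□[r0]xxxy
Step 5: δ(r0, x) = (r3, □, L) → xy[r3]□□xxy
Step 6: δ(r3, □) = (r1, x, R) → xyx[r1]□xxy
Step 7: δ(r1, □) = (r3, y, R) → xyxy[r3]xxy
Step 8: δ(r3, x) = (r0, □, R) → xyxy□[r0]xy
Step 9: δ(r0, x) = (r3, □, L) → xyxy[r3]□□y
Step 10: δ(r3, □) = (r1, x, R) → xyxyx[r1]□y
Step 11: δ(r1, □) = (r3, y, R) → xyxyxy[r3]y
Step 12: δ(r3, y) = (rR, □, R) → xyxyxy□[rR]□

The machine reaches the reject state rR and halts.

The machine executed 12 steps before halting.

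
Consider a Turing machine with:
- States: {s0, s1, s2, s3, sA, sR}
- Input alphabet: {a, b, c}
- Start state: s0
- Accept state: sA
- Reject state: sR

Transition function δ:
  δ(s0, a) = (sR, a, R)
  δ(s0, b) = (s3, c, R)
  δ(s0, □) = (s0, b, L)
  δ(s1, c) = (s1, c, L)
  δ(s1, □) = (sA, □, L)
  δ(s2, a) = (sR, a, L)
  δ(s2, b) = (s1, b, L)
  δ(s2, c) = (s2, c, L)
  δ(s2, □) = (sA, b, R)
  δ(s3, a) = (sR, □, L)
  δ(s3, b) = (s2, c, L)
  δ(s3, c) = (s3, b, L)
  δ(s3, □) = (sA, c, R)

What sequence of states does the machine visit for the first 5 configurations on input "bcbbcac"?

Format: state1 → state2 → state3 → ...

Execution trace:
Initial: [s0]bcbbcac
Step 1: δ(s0, b) = (s3, c, R) → c[s3]cbbcac
Step 2: δ(s3, c) = (s3, b, L) → [s3]cbbbcac
Step 3: δ(s3, c) = (s3, b, L) → [s3]□bbbbcac
Step 4: δ(s3, □) = (sA, c, R) → c[sA]bbbbcac

The machine reaches the accept state sA and halts.

State sequence: s0 → s3 → s3 → s3 → sA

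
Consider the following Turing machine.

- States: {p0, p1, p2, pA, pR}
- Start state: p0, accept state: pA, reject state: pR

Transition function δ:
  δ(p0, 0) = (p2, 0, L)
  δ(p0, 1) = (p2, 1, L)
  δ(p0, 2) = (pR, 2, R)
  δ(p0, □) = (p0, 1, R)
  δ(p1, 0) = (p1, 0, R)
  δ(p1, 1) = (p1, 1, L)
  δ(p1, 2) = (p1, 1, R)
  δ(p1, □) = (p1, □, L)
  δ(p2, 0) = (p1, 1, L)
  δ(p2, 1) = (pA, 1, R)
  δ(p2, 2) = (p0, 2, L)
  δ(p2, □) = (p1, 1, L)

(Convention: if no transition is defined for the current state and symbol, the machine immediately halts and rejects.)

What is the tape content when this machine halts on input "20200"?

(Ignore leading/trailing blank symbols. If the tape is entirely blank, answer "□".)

Execution trace:
Initial: [p0]20200
Step 1: δ(p0, 2) = (pR, 2, R) → 2[pR]0200

The machine reaches the reject state pR and halts.

Final tape (ignoring leading/trailing blanks): 20200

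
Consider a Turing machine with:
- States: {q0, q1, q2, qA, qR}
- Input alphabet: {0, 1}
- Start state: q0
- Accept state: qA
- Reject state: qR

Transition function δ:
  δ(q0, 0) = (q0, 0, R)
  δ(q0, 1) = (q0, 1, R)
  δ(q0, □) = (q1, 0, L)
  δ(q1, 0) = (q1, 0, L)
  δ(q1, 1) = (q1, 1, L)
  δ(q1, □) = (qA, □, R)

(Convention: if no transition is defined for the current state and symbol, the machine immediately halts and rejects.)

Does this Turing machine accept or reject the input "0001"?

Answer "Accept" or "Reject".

Execution trace:
Initial: [q0]0001
Step 1: δ(q0, 0) = (q0, 0, R) → 0[q0]001
Step 2: δ(q0, 0) = (q0, 0, R) → 00[q0]01
Step 3: δ(q0, 0) = (q0, 0, R) → 000[q0]1
Step 4: δ(q0, 1) = (q0, 1, R) → 0001[q0]□
Step 5: δ(q0, □) = (q1, 0, L) → 000[q1]10
Step 6: δ(q1, 1) = (q1, 1, L) → 00[q1]010
Step 7: δ(q1, 0) = (q1, 0, L) → 0[q1]0010
Step 8: δ(q1, 0) = (q1, 0, L) → [q1]00010
Step 9: δ(q1, 0) = (q1, 0, L) → [q1]□00010
Step 10: δ(q1, □) = (qA, □, R) → □[qA]00010

The machine reaches the accept state qA and halts.

Answer: Accept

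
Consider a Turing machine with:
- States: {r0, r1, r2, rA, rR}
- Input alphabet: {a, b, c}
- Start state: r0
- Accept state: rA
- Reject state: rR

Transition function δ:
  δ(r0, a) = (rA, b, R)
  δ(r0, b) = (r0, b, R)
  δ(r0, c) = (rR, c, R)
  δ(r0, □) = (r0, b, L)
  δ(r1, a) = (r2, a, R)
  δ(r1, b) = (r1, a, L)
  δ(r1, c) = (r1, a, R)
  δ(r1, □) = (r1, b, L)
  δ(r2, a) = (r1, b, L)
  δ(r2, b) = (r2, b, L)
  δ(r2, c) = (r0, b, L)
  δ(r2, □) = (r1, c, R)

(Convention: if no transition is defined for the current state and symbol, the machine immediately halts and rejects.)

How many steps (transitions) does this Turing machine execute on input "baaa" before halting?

Execution trace:
Initial: [r0]baaa
Step 1: δ(r0, b) = (r0, b, R) → b[r0]aaa
Step 2: δ(r0, a) = (rA, b, R) → bb[rA]aa

The machine reaches the accept state rA and halts.

The machine executed 2 steps before halting.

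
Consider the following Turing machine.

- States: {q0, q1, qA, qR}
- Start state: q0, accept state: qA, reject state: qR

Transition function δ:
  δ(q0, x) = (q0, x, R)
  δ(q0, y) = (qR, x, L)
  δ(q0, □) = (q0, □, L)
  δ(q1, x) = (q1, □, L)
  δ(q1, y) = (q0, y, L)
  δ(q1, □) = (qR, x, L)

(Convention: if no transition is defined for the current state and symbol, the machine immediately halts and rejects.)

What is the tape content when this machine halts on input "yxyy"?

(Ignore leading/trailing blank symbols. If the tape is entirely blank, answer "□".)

Execution trace:
Initial: [q0]yxyy
Step 1: δ(q0, y) = (qR, x, L) → [qR]□xxyy

The machine reaches the reject state qR and halts.

Final tape (ignoring leading/trailing blanks): xxyy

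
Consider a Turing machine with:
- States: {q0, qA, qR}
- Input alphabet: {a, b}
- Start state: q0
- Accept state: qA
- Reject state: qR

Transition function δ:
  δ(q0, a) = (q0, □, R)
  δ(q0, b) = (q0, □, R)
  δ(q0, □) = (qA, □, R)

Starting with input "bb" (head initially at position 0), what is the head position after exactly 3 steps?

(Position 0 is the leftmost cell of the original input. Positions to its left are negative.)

Execution trace (head position shown):
Step 0: [q0]bb  (head at position 0)
Step 1: move right → □[q0]b  (head at position 1)
Step 2: move right → □□[q0]□  (head at position 2)
Step 3: move right → □□□[qA]□  (head at position 3)

After 3 steps, the head is at position 3.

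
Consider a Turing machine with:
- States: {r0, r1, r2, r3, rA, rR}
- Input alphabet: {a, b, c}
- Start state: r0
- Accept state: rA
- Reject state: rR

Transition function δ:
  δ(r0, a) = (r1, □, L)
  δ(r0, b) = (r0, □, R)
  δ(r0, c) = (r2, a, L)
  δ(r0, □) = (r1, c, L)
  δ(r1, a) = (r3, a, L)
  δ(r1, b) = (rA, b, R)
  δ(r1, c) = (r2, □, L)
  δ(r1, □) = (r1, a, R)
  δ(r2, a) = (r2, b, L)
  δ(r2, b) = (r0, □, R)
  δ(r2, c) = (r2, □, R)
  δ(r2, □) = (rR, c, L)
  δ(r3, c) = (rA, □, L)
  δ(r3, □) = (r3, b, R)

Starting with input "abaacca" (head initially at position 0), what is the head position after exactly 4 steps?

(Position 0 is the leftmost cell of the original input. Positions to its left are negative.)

Execution trace (head position shown):
Step 0: [r0]abaacca  (head at position 0)
Step 1: move left → [r1]□□baacca  (head at position -1)
Step 2: move right → a[r1]□baacca  (head at position 0)
Step 3: move right → aa[r1]baacca  (head at position 1)
Step 4: move right → aab[rA]aacca  (head at position 2)

After 4 steps, the head is at position 2.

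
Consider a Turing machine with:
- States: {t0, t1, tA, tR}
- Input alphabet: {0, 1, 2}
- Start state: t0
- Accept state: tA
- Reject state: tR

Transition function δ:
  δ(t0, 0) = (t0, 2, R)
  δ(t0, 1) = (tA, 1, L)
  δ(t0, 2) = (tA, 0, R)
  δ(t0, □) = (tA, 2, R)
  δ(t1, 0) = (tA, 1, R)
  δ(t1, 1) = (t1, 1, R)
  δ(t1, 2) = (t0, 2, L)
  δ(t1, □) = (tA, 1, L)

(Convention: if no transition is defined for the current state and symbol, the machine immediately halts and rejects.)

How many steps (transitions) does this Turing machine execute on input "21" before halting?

Execution trace:
Initial: [t0]21
Step 1: δ(t0, 2) = (tA, 0, R) → 0[tA]1

The machine reaches the accept state tA and halts.

The machine executed 1 step before halting.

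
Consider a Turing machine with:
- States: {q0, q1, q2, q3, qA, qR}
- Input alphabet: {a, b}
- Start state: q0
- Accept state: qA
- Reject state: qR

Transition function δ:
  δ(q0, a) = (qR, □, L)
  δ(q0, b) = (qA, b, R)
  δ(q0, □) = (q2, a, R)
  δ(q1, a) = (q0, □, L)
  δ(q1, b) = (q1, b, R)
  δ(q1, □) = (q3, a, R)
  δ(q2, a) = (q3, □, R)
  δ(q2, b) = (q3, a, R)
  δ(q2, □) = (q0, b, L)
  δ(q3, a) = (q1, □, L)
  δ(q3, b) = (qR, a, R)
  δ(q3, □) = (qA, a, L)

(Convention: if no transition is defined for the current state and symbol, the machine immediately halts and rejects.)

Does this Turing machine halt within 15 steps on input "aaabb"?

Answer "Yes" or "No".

Execution trace:
Initial: [q0]aaabb
Step 1: δ(q0, a) = (qR, □, L) → [qR]□□aabb

The machine reaches the reject state qR and halts.
The machine halted after 1 step (within the 15-step bound).

Answer: Yes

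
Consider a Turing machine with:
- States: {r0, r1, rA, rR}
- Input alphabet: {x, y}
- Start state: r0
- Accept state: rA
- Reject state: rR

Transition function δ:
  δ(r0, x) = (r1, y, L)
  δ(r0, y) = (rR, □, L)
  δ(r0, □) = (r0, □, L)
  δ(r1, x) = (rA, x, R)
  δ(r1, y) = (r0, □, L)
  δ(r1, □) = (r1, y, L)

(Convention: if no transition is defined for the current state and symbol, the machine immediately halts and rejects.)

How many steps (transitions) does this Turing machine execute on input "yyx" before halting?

Execution trace:
Initial: [r0]yyx
Step 1: δ(r0, y) = (rR, □, L) → [rR]□□yx

The machine reaches the reject state rR and halts.

The machine executed 1 step before halting.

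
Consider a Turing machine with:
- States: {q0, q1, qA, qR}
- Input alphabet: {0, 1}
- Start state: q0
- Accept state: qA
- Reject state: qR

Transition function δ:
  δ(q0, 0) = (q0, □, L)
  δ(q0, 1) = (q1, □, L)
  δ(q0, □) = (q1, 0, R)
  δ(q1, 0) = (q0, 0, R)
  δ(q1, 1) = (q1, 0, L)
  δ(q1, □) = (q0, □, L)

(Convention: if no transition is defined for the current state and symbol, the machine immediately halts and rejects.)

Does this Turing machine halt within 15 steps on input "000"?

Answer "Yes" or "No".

Execution trace:
Initial: [q0]000
Step 1: δ(q0, 0) = (q0, □, L) → [q0]□□00
Step 2: δ(q0, □) = (q1, 0, R) → 0[q1]□00
Step 3: δ(q1, □) = (q0, □, L) → [q0]0□00
Step 4: δ(q0, 0) = (q0, □, L) → [q0]□□□00
Step 5: δ(q0, □) = (q1, 0, R) → 0[q1]□□00
Step 6: δ(q1, □) = (q0, □, L) → [q0]0□□00
Step 7: δ(q0, 0) = (q0, □, L) → [q0]□□□□00
Step 8: δ(q0, □) = (q1, 0, R) → 0[q1]□□□00
Step 9: δ(q1, □) = (q0, □, L) → [q0]0□□□00
Step 10: δ(q0, 0) = (q0, □, L) → [q0]□□□□□00
Step 11: δ(q0, □) = (q1, 0, R) → 0[q1]□□□□00
Step 12: δ(q1, □) = (q0, □, L) → [q0]0□□□□00
Step 13: δ(q0, 0) = (q0, □, L) → [q0]□□□□□□00
Step 14: δ(q0, □) = (q1, 0, R) → 0[q1]□□□□□00
Step 15: δ(q1, □) = (q0, □, L) → [q0]0□□□□□00

The machine has not reached a halting state after 15 steps.
The machine did not halt within the 15-step bound.

Answer: No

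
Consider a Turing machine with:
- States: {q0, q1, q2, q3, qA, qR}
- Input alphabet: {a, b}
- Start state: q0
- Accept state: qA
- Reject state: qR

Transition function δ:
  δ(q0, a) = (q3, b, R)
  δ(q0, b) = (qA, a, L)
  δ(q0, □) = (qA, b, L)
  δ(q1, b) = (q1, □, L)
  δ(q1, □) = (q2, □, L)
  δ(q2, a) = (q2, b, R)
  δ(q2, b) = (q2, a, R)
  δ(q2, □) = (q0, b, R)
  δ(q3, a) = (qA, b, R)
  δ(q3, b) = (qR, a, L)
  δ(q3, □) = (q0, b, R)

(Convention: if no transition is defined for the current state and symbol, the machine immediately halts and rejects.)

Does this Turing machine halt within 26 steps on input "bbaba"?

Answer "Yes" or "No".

Execution trace:
Initial: [q0]bbaba
Step 1: δ(q0, b) = (qA, a, L) → [qA]□ababa

The machine reaches the accept state qA and halts.
The machine halted after 1 step (within the 26-step bound).

Answer: Yes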